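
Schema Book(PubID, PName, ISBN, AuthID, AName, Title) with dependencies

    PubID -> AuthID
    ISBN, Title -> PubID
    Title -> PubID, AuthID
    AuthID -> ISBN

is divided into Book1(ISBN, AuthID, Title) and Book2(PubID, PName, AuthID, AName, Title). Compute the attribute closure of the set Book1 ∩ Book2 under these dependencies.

PubID, ISBN, AuthID, Title

Book1 ∩ Book2 = {AuthID, Title}.
Title → PubID, AuthID applies, adding PubID
AuthID → ISBN applies, adding ISBN
Closure: {PubID, ISBN, AuthID, Title}.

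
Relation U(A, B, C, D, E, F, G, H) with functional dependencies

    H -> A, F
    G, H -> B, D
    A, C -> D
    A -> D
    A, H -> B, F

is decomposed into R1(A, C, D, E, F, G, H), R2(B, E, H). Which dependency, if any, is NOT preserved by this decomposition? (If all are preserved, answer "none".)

H → A, F lies within R1.
G, H → B, D: restricted closure across fragments reaches B, D.
A, C → D lies within R1.
A → D lies within R1.
A, H → B, F: restricted closure across fragments reaches B, F.
Every dependency is enforceable on the fragments, so the decomposition is dependency-preserving.

none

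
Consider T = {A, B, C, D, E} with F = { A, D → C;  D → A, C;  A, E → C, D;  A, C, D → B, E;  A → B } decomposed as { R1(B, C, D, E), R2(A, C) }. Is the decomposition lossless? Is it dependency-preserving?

lossy and not dependency-preserving

Lossless test: (C)⁺ = {C}, which is a superkey of neither fragment — lossy.
Dependency preservation: the restricted closure of {D} across the fragments never reaches {A, C}, so D → A, C cannot be enforced without a join — not preserved.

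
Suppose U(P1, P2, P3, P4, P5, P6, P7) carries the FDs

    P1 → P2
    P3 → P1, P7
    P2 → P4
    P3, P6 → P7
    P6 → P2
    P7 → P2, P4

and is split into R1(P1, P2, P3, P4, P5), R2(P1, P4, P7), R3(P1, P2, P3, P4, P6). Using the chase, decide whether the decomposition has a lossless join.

Chase test. Columns are P1, P2, P3, P4, P5, P6, P7; row i has aⱼ where attribute j ∈ Ri, else bᵢⱼ.
Initial tableau (one row per fragment):
  row 1: a1 a2 a3 a4 a5 b16 b17
  row 2: a1 b22 b23 a4 b25 b26 a7
  row 3: a1 a2 a3 a4 b35 a6 b37
Rows 1 and 2 agree on P1; apply P1→P2 and equate their P2 entries.
Rows 1 and 3 agree on P3; apply P3→P1, P7 and equate their P1, P7 entries.
No row becomes fully distinguished — the join is lossy.

No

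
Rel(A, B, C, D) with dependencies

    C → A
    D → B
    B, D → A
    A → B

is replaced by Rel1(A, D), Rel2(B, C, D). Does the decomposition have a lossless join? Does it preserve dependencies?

Lossless test: (D)⁺ = {A, B, D}, which contains all of one fragment — lossless.
Dependency preservation: the restricted closure of {C} across the fragments never reaches {A}, so C → A cannot be enforced without a join — not preserved.

lossless but not dependency-preserving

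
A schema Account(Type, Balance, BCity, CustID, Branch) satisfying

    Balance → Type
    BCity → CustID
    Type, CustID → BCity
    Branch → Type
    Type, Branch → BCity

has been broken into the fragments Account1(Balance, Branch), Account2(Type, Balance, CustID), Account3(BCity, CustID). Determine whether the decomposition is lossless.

No

Chase test. Columns are Type, Balance, BCity, CustID, Branch; row i has aⱼ where attribute j ∈ Accounti, else bᵢⱼ.
Initial tableau (one row per fragment):
  row 1: b11 a2 b13 b14 a5
  row 2: a1 a2 b23 a4 b25
  row 3: b31 b32 a3 a4 b35
Rows 1 and 2 agree on Balance; apply Balance→Type and equate their Type entries.
No row becomes fully distinguished — the join is lossy.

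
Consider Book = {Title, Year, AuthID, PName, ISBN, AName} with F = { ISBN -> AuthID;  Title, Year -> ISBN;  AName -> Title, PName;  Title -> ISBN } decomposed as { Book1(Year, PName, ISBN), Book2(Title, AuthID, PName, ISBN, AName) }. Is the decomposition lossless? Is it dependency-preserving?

Lossless test: (PName, ISBN)⁺ = {AuthID, PName, ISBN}, which is a superkey of neither fragment — lossy.
Dependency preservation: Title, Year → ISBN is not contained in any single fragment, but the restricted closure of its left-hand side across the fragments still reaches the right-hand side; the remaining FDs each lie inside some fragment. All dependencies are preserved.

lossy but dependency-preserving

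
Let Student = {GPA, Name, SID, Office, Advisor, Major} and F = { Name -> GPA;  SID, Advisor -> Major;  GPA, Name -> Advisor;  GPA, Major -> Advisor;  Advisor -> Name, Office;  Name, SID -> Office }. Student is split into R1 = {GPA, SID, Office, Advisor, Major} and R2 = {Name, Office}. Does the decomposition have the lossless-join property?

Common attributes: R1 ∩ R2 = {Office}.
No dependency enlarges {Office}, so (Office)⁺ = {Office}.
The closure contains neither all of R1 = {GPA, SID, Office, Advisor, Major} nor all of R2 = {Name, Office}, so the common attributes are not a superkey of either fragment. The join is lossy.

No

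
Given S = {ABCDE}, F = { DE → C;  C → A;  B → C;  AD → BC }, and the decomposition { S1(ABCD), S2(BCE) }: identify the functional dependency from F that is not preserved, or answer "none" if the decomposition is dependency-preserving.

Check DE → C: no single fragment contains all of {CDE}, and the restricted closure of {DE} across the fragments never reaches {C}.
C → A is preserved.
B → C is preserved.
AD → BC is preserved.

DE → C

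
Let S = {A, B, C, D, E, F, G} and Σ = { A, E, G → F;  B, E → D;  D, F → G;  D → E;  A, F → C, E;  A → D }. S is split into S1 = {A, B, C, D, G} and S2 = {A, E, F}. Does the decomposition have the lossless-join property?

Common attributes: S1 ∩ S2 = {A}.
Closure of {A}: A → D applies, adding D; D → E applies, adding E. So (A)⁺ = {A, D, E}.
The closure contains neither all of S1 = {A, B, C, D, G} nor all of S2 = {A, E, F}, so the common attributes are not a superkey of either fragment. The join is lossy.

No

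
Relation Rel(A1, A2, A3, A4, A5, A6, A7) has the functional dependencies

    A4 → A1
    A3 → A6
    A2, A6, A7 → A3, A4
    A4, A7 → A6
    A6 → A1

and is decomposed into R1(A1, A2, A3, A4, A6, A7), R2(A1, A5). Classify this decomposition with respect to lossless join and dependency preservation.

lossy but dependency-preserving

Lossless test: (A1)⁺ = {A1}, which is a superkey of neither fragment — lossy.
Dependency preservation: every FD's attributes lie within a single fragment, so each can be enforced locally — preserved.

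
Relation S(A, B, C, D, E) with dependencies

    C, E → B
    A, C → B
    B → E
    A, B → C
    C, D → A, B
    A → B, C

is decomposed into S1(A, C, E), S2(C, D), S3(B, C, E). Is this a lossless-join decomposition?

Chase test. Columns are A, B, C, D, E; row i has aⱼ where attribute j ∈ Si, else bᵢⱼ.
Initial tableau (one row per fragment):
  row 1: a1 b12 a3 b14 a5
  row 2: b21 b22 a3 a4 b25
  row 3: b31 a2 a3 b34 a5
Rows 1 and 3 agree on C, E; apply C, E→B and equate their B entries.
No row becomes fully distinguished — the join is lossy.

No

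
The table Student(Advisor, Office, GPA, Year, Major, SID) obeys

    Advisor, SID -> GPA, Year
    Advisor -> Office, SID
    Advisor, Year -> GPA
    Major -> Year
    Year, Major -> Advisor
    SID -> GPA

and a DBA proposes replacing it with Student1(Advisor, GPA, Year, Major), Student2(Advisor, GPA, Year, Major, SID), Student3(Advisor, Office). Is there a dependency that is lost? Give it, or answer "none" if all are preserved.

Advisor, SID → GPA, Year lies within Student2.
Advisor → Office, SID: restricted closure across fragments reaches Office, SID.
Advisor, Year → GPA lies within Student1.
Major → Year lies within Student1.
Year, Major → Advisor lies within Student1.
SID → GPA lies within Student2.
Every dependency is enforceable on the fragments, so the decomposition is dependency-preserving.

none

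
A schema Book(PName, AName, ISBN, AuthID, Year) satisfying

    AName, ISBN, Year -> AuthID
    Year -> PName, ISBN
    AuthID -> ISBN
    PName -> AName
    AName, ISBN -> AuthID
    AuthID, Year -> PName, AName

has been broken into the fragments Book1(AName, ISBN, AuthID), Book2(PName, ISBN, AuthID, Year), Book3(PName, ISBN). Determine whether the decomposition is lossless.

No

Chase test. Columns are PName, AName, ISBN, AuthID, Year; row i has aⱼ where attribute j ∈ Booki, else bᵢⱼ.
Initial tableau (one row per fragment):
  row 1: b11 a2 a3 a4 b15
  row 2: a1 b22 a3 a4 a5
  row 3: a1 b32 a3 b34 b35
Rows 2 and 3 agree on PName; apply PName→AName and equate their AName entries.
Rows 2 and 3 agree on AName, ISBN; apply AName, ISBN→AuthID and equate their AuthID entries.
No row becomes fully distinguished — the join is lossy.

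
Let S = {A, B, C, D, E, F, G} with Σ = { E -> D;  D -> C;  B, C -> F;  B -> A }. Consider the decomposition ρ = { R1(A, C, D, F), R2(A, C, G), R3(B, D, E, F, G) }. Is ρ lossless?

Chase test. Columns are A, B, C, D, E, F, G; row i has aⱼ where attribute j ∈ Ri, else bᵢⱼ.
Initial tableau (one row per fragment):
  row 1: a1 b12 a3 a4 b15 a6 b17
  row 2: a1 b22 a3 b24 b25 b26 a7
  row 3: b31 a2 b33 a4 a5 a6 a7
Rows 1 and 3 agree on D; apply D→C and equate their C entries.
No row becomes fully distinguished — the join is lossy.

No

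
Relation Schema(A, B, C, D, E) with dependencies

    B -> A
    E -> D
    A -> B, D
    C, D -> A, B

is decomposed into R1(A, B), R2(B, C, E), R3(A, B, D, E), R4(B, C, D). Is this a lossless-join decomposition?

Yes

Chase test. Columns are A, B, C, D, E; row i has aⱼ where attribute j ∈ Ri, else bᵢⱼ.
Initial tableau (one row per fragment):
  row 1: a1 a2 b13 b14 b15
  row 2: b21 a2 a3 b24 a5
  row 3: a1 a2 b33 a4 a5
  row 4: b41 a2 a3 a4 b45
Rows 1 and 2 agree on B; apply B→A and equate their A entries.
Rows 1 and 4 agree on B; apply B→A and equate their A entries.
Rows 2 and 3 agree on E; apply E→D and equate their D entries.
Rows 1 and 2 agree on A; apply A→B, D and equate their B, D entries.
Row 2 is now all distinguished symbols — the join is lossless.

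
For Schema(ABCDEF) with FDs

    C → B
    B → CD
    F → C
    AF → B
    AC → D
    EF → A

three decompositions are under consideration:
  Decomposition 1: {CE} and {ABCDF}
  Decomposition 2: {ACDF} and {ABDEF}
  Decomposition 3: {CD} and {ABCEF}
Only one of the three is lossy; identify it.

Decomposition 1

Decomposition 1: common = {C}, closure = {BCD} → lossy.
Decomposition 2: common = {ADF}, closure = {ABCDF} → lossless.
Decomposition 3: common = {C}, closure = {BCD} → lossless.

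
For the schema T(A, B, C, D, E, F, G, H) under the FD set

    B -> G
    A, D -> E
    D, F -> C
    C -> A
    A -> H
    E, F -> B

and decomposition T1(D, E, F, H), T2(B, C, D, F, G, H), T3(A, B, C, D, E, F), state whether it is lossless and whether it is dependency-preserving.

Lossless test (chase): Rows 2 and 3 agree on B; apply B→G and equate their G entries. Rows 1 and 2 agree on D, F; apply D, F→C and equate their C entries. Rows 1 and 2 agree on C; apply C→A and equate their A entries. Rows 1 and 3 agree on C; apply C→A and equate their A entries. Rows 1 and 3 agree on A; apply A→H and equate their H entries. Rows 1 and 3 agree on E, F; apply E, F→B and equate their B entries. Rows 1 and 2 agree on B; apply B→G and equate their G entries. Rows 1 and 2 agree on A, D; apply A, D→E and equate their E entries. Row 1 is now all distinguished symbols — the join is lossless.
Dependency preservation: the restricted closure of {A} across the fragments never reaches {H}, so A → H cannot be enforced without a join — not preserved.

lossless but not dependency-preserving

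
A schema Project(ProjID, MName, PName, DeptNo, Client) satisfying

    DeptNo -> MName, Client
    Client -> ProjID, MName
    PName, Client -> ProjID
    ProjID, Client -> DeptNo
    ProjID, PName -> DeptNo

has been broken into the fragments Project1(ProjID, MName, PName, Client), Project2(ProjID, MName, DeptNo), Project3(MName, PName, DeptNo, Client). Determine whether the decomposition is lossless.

Chase test. Columns are ProjID, MName, PName, DeptNo, Client; row i has aⱼ where attribute j ∈ Projecti, else bᵢⱼ.
Initial tableau (one row per fragment):
  row 1: a1 a2 a3 b14 a5
  row 2: a1 a2 b23 a4 b25
  row 3: b31 a2 a3 a4 a5
Rows 2 and 3 agree on DeptNo; apply DeptNo→MName, Client and equate their MName, Client entries.
Rows 1 and 3 agree on Client; apply Client→ProjID, MName and equate their ProjID, MName entries.
Rows 1 and 2 agree on ProjID, Client; apply ProjID, Client→DeptNo and equate their DeptNo entries.
Row 1 is now all distinguished symbols — the join is lossless.

Yes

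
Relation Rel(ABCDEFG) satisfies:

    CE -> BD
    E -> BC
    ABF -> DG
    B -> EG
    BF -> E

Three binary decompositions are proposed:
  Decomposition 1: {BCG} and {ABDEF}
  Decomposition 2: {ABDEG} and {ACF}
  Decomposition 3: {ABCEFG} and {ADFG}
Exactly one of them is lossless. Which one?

Decomposition 1

Decomposition 1: common = {B}, closure = {BCDEG} → lossless.
Decomposition 2: common = {A}, closure = {A} → lossy.
Decomposition 3: common = {AFG}, closure = {AFG} → lossy.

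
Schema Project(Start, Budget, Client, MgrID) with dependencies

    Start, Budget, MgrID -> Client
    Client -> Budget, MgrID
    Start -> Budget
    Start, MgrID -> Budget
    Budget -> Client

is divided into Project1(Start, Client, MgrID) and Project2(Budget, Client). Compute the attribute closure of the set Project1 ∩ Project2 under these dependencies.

Budget, Client, MgrID

Project1 ∩ Project2 = {Client}.
Client → Budget, MgrID applies, adding Budget, MgrID
Closure: {Budget, Client, MgrID}.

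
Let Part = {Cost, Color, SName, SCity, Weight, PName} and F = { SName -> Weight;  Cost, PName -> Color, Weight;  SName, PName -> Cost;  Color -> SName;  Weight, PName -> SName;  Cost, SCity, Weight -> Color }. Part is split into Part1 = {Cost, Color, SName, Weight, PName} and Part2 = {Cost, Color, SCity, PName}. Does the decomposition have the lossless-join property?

Common attributes: Part1 ∩ Part2 = {Cost, Color, PName}.
Closure of {Cost, Color, PName}: Cost, PName → Color, Weight applies, adding Weight; Color → SName applies, adding SName. So (Cost, Color, PName)⁺ = {Cost, Color, SName, Weight, PName}.
This closure contains every attribute of Part1, so Part1 ∩ Part2 → Part1. The join is lossless.

Yes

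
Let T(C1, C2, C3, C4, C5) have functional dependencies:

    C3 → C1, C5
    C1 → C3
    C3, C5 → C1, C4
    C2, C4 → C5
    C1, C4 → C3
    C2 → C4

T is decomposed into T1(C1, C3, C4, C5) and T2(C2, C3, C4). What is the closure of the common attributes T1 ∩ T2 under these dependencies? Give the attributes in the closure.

C1, C3, C4, C5

T1 ∩ T2 = {C3, C4}.
C3 → C1, C5 applies, adding C1, C5
Closure: {C1, C3, C4, C5}.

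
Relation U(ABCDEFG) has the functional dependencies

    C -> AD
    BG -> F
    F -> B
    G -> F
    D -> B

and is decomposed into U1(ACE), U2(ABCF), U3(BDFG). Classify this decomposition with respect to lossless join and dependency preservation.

lossy and not dependency-preserving

Lossless test (chase): Rows 1 and 2 agree on C; apply C→AD and equate their AD entries. Rows 1 and 2 agree on D; apply D→B and equate their B entries. No row becomes fully distinguished — the join is lossy.
Dependency preservation: the restricted closure of {C} across the fragments never reaches {AD}, so C → AD cannot be enforced without a join — not preserved.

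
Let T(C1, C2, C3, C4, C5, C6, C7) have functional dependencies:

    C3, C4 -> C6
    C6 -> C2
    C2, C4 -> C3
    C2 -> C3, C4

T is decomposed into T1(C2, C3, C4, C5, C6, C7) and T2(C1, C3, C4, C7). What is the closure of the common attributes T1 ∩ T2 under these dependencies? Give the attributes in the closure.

C2, C3, C4, C6, C7

T1 ∩ T2 = {C3, C4, C7}.
C3, C4 → C6 applies, adding C6
C6 → C2 applies, adding C2
Closure: {C2, C3, C4, C6, C7}.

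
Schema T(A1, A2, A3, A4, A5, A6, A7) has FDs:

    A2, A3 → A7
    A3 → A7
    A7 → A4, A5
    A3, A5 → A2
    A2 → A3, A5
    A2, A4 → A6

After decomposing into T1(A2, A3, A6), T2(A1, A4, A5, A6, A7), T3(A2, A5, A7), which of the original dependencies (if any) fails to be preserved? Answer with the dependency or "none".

none

A2, A3 → A7: restricted closure across fragments reaches A7.
A3 → A7: restricted closure across fragments reaches A7.
A7 → A4, A5 lies within T2.
A3, A5 → A2: restricted closure across fragments reaches A2.
A2 → A3, A5: restricted closure across fragments reaches A3, A5.
A2, A4 → A6: restricted closure across fragments reaches A6.
Every dependency is enforceable on the fragments, so the decomposition is dependency-preserving.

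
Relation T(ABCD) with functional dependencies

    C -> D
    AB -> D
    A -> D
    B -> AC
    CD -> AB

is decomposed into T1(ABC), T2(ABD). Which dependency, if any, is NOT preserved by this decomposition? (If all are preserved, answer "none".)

none

C → D: restricted closure across fragments reaches D.
AB → D lies within T2.
A → D lies within T2.
B → AC lies within T1.
CD → AB: restricted closure across fragments reaches AB.
Every dependency is enforceable on the fragments, so the decomposition is dependency-preserving.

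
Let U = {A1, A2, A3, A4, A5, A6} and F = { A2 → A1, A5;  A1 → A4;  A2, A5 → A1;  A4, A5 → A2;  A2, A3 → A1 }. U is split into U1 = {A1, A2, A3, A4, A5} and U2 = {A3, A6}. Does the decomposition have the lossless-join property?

Common attributes: U1 ∩ U2 = {A3}.
No dependency enlarges {A3}, so (A3)⁺ = {A3}.
The closure contains neither all of U1 = {A1, A2, A3, A4, A5} nor all of U2 = {A3, A6}, so the common attributes are not a superkey of either fragment. The join is lossy.

No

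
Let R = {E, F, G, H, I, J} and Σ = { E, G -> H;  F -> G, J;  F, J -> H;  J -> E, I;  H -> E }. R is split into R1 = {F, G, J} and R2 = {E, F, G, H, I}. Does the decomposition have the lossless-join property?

Common attributes: R1 ∩ R2 = {F, G}.
Closure of {F, G}: F → G, J applies, adding J; F, J → H applies, adding H; J → E, I applies, adding E, I. So (F, G)⁺ = {E, F, G, H, I, J}.
This closure contains every attribute of R1, so R1 ∩ R2 → R1. The join is lossless.

Yes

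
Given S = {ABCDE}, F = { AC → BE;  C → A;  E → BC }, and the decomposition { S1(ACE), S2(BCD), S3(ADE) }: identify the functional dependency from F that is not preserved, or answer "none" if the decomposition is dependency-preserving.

AC → BE: restricted closure across fragments reaches BE.
C → A lies within S1.
E → BC: restricted closure across fragments reaches BC.
Every dependency is enforceable on the fragments, so the decomposition is dependency-preserving.

none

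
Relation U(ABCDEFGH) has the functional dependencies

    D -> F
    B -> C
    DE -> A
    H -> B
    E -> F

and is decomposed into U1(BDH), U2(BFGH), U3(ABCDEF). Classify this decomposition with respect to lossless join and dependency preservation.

lossy but dependency-preserving

Lossless test (chase): Rows 1 and 3 agree on D; apply D→F and equate their F entries. Rows 1 and 2 agree on B; apply B→C and equate their C entries. Rows 1 and 3 agree on B; apply B→C and equate their C entries. No row becomes fully distinguished — the join is lossy.
Dependency preservation: every FD's attributes lie within a single fragment, so each can be enforced locally — preserved.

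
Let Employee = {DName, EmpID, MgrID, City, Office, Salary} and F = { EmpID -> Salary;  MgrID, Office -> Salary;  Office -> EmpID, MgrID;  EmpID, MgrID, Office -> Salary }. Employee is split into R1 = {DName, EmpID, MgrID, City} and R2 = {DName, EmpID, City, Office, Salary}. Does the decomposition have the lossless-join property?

No

Common attributes: R1 ∩ R2 = {DName, EmpID, City}.
Closure of {DName, EmpID, City}: EmpID → Salary applies, adding Salary. So (DName, EmpID, City)⁺ = {DName, EmpID, City, Salary}.
The closure contains neither all of R1 = {DName, EmpID, MgrID, City} nor all of R2 = {DName, EmpID, City, Office, Salary}, so the common attributes are not a superkey of either fragment. The join is lossy.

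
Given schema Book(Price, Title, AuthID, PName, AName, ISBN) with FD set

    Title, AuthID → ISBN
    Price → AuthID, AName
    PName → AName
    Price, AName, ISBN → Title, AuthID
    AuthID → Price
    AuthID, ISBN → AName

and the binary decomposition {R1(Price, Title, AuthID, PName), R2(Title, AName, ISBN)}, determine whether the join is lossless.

No

Common attributes: R1 ∩ R2 = {Title}.
No dependency enlarges {Title}, so (Title)⁺ = {Title}.
The closure contains neither all of R1 = {Price, Title, AuthID, PName} nor all of R2 = {Title, AName, ISBN}, so the common attributes are not a superkey of either fragment. The join is lossy.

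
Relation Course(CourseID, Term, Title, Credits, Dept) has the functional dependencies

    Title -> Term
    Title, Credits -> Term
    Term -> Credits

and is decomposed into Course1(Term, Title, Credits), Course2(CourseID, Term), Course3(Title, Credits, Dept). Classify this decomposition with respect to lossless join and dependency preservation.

lossy but dependency-preserving

Lossless test (chase): Rows 1 and 3 agree on Title; apply Title→Term and equate their Term entries. Rows 1 and 2 agree on Term; apply Term→Credits and equate their Credits entries. No row becomes fully distinguished — the join is lossy.
Dependency preservation: every FD's attributes lie within a single fragment, so each can be enforced locally — preserved.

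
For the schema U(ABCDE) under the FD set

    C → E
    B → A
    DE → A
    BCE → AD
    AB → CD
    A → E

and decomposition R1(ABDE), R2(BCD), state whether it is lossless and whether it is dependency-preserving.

Lossless test: (BD)⁺ = {ABCDE}, which contains all of one fragment — lossless.
Dependency preservation: the restricted closure of {C} across the fragments never reaches {E}, so C → E cannot be enforced without a join — not preserved.

lossless but not dependency-preserving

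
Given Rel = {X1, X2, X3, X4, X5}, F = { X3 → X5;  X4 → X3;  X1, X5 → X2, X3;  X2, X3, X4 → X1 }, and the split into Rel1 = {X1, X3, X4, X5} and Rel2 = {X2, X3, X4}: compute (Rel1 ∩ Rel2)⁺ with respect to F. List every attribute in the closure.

Rel1 ∩ Rel2 = {X3, X4}.
X3 → X5 applies, adding X5
Closure: {X3, X4, X5}.

X3, X4, X5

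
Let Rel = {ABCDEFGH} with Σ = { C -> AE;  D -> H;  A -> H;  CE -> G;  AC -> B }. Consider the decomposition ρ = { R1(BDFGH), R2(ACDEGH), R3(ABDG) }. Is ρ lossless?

No

Chase test. Columns are ABCDEFGH; row i has aⱼ where attribute j ∈ Ri, else bᵢⱼ.
Initial tableau (one row per fragment):
  row 1: b11 a2 b13 a4 b15 a6 a7 a8
  row 2: a1 b22 a3 a4 a5 b26 a7 a8
  row 3: a1 a2 b33 a4 b35 b36 a7 b38
Rows 1 and 3 agree on D; apply D→H and equate their H entries.
No row becomes fully distinguished — the join is lossy.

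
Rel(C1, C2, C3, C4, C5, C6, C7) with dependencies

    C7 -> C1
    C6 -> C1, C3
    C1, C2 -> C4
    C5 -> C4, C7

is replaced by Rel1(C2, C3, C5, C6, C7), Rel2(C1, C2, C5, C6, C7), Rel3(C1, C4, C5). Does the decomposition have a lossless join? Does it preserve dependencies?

Lossless test (chase): Rows 1 and 2 agree on C7; apply C7→C1 and equate their C1 entries. Rows 1 and 2 agree on C6; apply C6→C1, C3 and equate their C1, C3 entries. Rows 1 and 2 agree on C1, C2; apply C1, C2→C4 and equate their C4 entries. Rows 1 and 3 agree on C5; apply C5→C4, C7 and equate their C4, C7 entries. Row 1 is now all distinguished symbols — the join is lossless.
Dependency preservation: the restricted closure of {C1, C2} across the fragments never reaches {C4}, so C1, C2 → C4 cannot be enforced without a join — not preserved.

lossless but not dependency-preserving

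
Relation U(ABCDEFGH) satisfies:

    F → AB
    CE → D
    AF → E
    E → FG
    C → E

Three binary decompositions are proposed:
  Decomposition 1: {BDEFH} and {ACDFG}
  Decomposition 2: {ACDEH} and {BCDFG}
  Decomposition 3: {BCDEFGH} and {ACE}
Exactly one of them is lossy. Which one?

Decomposition 1: common = {DF}, closure = {ABDEFG} → lossy.
Decomposition 2: common = {CD}, closure = {ABCDEFG} → lossless.
Decomposition 3: common = {CE}, closure = {ABCDEFG} → lossless.

Decomposition 1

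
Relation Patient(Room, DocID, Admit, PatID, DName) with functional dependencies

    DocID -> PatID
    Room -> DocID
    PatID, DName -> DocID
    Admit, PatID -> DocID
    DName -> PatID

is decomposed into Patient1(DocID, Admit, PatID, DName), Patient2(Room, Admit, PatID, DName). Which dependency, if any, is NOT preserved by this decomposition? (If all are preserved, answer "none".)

Room -> DocID

Check Room → DocID: no single fragment contains all of {Room, DocID}, and the restricted closure of {Room} across the fragments never reaches {DocID}.
DocID → PatID is preserved.
PatID, DName → DocID is preserved.
Admit, PatID → DocID is preserved.
DName → PatID is preserved.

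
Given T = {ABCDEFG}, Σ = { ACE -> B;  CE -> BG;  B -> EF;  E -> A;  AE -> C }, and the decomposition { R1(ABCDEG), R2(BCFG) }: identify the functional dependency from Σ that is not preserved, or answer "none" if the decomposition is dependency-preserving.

none

ACE → B lies within R1.
CE → BG lies within R1.
B → EF: restricted closure across fragments reaches EF.
E → A lies within R1.
AE → C lies within R1.
Every dependency is enforceable on the fragments, so the decomposition is dependency-preserving.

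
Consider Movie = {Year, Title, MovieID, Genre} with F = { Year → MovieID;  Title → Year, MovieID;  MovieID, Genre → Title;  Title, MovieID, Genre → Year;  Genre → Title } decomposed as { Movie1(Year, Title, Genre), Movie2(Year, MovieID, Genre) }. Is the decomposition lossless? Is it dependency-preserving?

Lossless test: (Year, Genre)⁺ = {Year, Title, MovieID, Genre}, which contains all of one fragment — lossless.
Dependency preservation: Title → Year, MovieID; MovieID, Genre → Title; Title, MovieID, Genre → Year are not contained in any single fragment, but the restricted closure of each left-hand side across the fragments still reaches the right-hand side; the remaining FDs each lie inside some fragment. All dependencies are preserved.

lossless and dependency-preserving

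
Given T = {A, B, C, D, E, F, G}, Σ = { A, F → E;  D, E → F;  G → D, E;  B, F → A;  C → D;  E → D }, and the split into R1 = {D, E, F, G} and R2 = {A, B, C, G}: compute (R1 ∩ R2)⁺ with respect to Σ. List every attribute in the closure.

R1 ∩ R2 = {G}.
G → D, E applies, adding D, E
D, E → F applies, adding F
Closure: {D, E, F, G}.

D, E, F, G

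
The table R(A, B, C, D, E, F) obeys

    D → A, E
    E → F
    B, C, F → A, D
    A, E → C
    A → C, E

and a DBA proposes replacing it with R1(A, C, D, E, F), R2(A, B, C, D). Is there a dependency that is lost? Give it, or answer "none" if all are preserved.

Check B, C, F → A, D: no single fragment contains all of {A, B, C, D, F}, and the restricted closure of {B, C, F} across the fragments never reaches {A, D}.
D → A, E is preserved.
E → F is preserved.
A, E → C is preserved.
A → C, E is preserved.

B, C, F → A, D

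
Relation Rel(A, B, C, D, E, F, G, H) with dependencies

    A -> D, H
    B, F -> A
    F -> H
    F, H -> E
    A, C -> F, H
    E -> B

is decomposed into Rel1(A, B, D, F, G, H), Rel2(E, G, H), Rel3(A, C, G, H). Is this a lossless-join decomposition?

No

Chase test. Columns are A, B, C, D, E, F, G, H; row i has aⱼ where attribute j ∈ Reli, else bᵢⱼ.
Initial tableau (one row per fragment):
  row 1: a1 a2 b13 a4 b15 a6 a7 a8
  row 2: b21 b22 b23 b24 a5 b26 a7 a8
  row 3: a1 b32 a3 b34 b35 b36 a7 a8
Rows 1 and 3 agree on A; apply A→D, H and equate their D, H entries.
No row becomes fully distinguished — the join is lossy.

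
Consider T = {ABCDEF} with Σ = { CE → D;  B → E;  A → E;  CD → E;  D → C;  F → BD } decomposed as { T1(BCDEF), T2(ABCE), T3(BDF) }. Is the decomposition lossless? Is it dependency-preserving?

Lossless test (chase): Rows 1 and 2 agree on CE; apply CE→D and equate their D entries. Rows 1 and 3 agree on B; apply B→E and equate their E entries. Rows 1 and 3 agree on D; apply D→C and equate their C entries. No row becomes fully distinguished — the join is lossy.
Dependency preservation: every FD's attributes lie within a single fragment, so each can be enforced locally — preserved.

lossy but dependency-preserving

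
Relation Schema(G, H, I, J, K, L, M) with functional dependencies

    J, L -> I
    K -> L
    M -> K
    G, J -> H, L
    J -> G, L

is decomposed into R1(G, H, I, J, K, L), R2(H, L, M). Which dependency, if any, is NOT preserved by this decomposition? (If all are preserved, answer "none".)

M -> K

Check M → K: no single fragment contains all of {K, M}, and the restricted closure of {M} across the fragments never reaches {K}.
J, L → I is preserved.
K → L is preserved.
G, J → H, L is preserved.
J → G, L is preserved.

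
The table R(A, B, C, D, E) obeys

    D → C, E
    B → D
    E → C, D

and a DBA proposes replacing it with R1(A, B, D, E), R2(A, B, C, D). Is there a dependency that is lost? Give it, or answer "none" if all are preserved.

D → C, E: restricted closure across fragments reaches C, E.
B → D lies within R1.
E → C, D: restricted closure across fragments reaches C, D.
Every dependency is enforceable on the fragments, so the decomposition is dependency-preserving.

none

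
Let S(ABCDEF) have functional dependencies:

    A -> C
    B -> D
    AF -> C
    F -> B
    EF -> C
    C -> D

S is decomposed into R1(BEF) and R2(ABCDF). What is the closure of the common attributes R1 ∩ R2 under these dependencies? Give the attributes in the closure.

R1 ∩ R2 = {BF}.
B → D applies, adding D
Closure: {BDF}.

BDF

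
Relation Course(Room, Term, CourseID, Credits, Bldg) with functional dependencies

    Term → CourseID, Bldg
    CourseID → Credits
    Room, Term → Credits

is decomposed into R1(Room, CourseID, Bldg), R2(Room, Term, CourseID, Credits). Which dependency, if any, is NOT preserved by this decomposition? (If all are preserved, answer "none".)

Term → CourseID, Bldg

Check Term → CourseID, Bldg: no single fragment contains all of {Term, CourseID, Bldg}, and the restricted closure of {Term} across the fragments never reaches {CourseID, Bldg}.
CourseID → Credits is preserved.
Room, Term → Credits is preserved.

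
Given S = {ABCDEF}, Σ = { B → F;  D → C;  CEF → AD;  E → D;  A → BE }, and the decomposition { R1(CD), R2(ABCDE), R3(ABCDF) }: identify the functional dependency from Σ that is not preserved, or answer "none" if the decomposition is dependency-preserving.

Check CEF → AD: no single fragment contains all of {ACDEF}, and the restricted closure of {CEF} across the fragments never reaches {AD}.
B → F is preserved.
D → C is preserved.
E → D is preserved.
A → BE is preserved.

CEF → AD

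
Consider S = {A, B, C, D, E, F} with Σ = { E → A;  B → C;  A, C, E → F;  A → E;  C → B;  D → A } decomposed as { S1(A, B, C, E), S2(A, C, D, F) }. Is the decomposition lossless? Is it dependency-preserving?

lossless and dependency-preserving

Lossless test: (A, C)⁺ = {A, B, C, E, F}, which contains all of one fragment — lossless.
Dependency preservation: A, C, E → F is not contained in any single fragment, but the restricted closure of its left-hand side across the fragments still reaches the right-hand side; the remaining FDs each lie inside some fragment. All dependencies are preserved.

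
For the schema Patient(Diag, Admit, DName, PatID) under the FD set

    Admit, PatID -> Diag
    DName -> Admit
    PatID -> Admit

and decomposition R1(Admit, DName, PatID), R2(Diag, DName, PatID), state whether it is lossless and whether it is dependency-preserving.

lossless and dependency-preserving

Lossless test: (DName, PatID)⁺ = {Diag, Admit, DName, PatID}, which contains all of one fragment — lossless.
Dependency preservation: Admit, PatID → Diag is not contained in any single fragment, but the restricted closure of its left-hand side across the fragments still reaches the right-hand side; the remaining FDs each lie inside some fragment. All dependencies are preserved.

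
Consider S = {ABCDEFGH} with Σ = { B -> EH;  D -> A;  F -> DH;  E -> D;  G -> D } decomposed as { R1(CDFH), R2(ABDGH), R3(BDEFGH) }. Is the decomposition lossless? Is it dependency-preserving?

lossy but dependency-preserving

Lossless test (chase): Rows 2 and 3 agree on B; apply B→EH and equate their EH entries. Rows 1 and 2 agree on D; apply D→A and equate their A entries. Rows 1 and 3 agree on D; apply D→A and equate their A entries. No row becomes fully distinguished — the join is lossy.
Dependency preservation: every FD's attributes lie within a single fragment, so each can be enforced locally — preserved.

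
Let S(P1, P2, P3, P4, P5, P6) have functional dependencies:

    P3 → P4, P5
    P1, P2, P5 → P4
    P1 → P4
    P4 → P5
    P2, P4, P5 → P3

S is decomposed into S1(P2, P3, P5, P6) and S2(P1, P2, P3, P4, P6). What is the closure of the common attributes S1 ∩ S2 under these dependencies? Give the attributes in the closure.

S1 ∩ S2 = {P2, P3, P6}.
P3 → P4, P5 applies, adding P4, P5
Closure: {P2, P3, P4, P5, P6}.

P2, P3, P4, P5, P6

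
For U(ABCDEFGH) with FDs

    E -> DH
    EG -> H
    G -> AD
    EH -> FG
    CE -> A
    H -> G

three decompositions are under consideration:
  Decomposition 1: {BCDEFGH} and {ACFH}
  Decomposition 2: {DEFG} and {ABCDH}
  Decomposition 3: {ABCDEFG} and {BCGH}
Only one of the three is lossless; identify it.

Decomposition 1: common = {CFH}, closure = {ACDFGH} → lossless.
Decomposition 2: common = {D}, closure = {D} → lossy.
Decomposition 3: common = {BCG}, closure = {ABCDG} → lossy.

Decomposition 1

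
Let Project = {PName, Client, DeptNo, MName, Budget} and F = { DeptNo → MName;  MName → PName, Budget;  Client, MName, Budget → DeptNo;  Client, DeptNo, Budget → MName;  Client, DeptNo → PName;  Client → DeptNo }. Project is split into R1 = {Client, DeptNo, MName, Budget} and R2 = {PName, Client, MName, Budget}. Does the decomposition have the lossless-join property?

Yes

Common attributes: R1 ∩ R2 = {Client, MName, Budget}.
Closure of {Client, MName, Budget}: MName → PName, Budget applies, adding PName; Client, MName, Budget → DeptNo applies, adding DeptNo. So (Client, MName, Budget)⁺ = {PName, Client, DeptNo, MName, Budget}.
This closure contains every attribute of R1, so R1 ∩ R2 → R1. The join is lossless.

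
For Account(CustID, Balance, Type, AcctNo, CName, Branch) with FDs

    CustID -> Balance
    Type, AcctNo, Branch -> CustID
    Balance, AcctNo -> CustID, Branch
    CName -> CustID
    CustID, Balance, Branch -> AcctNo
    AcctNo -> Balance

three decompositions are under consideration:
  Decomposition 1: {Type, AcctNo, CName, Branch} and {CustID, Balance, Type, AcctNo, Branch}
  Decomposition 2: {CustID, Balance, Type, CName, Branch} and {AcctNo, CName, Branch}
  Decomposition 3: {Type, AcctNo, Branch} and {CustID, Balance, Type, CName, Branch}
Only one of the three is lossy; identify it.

Decomposition 1: common = {Type, AcctNo, Branch}, closure = {CustID, Balance, Type, AcctNo, Branch} → lossless.
Decomposition 2: common = {CName, Branch}, closure = {CustID, Balance, AcctNo, CName, Branch} → lossless.
Decomposition 3: common = {Type, Branch}, closure = {Type, Branch} → lossy.

Decomposition 3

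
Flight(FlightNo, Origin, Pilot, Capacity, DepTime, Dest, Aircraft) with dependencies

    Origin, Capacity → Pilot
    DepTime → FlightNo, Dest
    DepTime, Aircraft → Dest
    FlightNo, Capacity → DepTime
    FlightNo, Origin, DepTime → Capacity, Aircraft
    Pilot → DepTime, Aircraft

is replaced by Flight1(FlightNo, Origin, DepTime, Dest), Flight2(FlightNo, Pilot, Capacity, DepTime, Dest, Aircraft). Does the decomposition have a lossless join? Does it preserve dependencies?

Lossless test: (FlightNo, DepTime, Dest)⁺ = {FlightNo, DepTime, Dest}, which is a superkey of neither fragment — lossy.
Dependency preservation: the restricted closure of {Origin, Capacity} across the fragments never reaches {Pilot}, so Origin, Capacity → Pilot cannot be enforced without a join — not preserved.

lossy and not dependency-preserving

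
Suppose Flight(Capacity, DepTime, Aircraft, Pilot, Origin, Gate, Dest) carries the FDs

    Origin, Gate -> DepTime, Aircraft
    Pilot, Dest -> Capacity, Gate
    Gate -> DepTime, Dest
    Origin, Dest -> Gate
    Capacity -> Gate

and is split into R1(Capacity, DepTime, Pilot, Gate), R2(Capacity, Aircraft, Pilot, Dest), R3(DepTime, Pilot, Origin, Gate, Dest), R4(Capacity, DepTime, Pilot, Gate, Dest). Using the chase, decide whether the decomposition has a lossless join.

Chase test. Columns are Capacity, DepTime, Aircraft, Pilot, Origin, Gate, Dest; row i has aⱼ where attribute j ∈ Ri, else bᵢⱼ.
Initial tableau (one row per fragment):
  row 1: a1 a2 b13 a4 b15 a6 b17
  row 2: a1 b22 a3 a4 b25 b26 a7
  row 3: b31 a2 b33 a4 a5 a6 a7
  row 4: a1 a2 b43 a4 b45 a6 a7
Rows 2 and 3 agree on Pilot, Dest; apply Pilot, Dest→Capacity, Gate and equate their Capacity, Gate entries.
Rows 1 and 2 agree on Gate; apply Gate→DepTime, Dest and equate their DepTime, Dest entries.
No row becomes fully distinguished — the join is lossy.

No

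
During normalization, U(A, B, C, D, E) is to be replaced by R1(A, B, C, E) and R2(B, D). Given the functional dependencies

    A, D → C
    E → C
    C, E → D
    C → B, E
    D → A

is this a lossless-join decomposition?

Common attributes: R1 ∩ R2 = {B}.
No dependency enlarges {B}, so (B)⁺ = {B}.
The closure contains neither all of R1 = {A, B, C, E} nor all of R2 = {B, D}, so the common attributes are not a superkey of either fragment. The join is lossy.

No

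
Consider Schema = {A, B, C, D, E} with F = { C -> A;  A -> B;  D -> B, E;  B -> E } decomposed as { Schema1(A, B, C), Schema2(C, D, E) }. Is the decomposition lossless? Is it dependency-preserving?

Lossless test: (C)⁺ = {A, B, C, E}, which contains all of one fragment — lossless.
Dependency preservation: the restricted closure of {D} across the fragments never reaches {B, E}, so D → B, E cannot be enforced without a join — not preserved.

lossless but not dependency-preserving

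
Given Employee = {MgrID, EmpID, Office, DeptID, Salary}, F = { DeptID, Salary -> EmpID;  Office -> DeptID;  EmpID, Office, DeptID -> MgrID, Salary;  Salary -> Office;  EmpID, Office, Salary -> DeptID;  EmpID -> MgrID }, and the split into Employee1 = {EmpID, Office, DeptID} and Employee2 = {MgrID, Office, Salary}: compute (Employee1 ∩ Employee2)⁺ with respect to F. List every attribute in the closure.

Employee1 ∩ Employee2 = {Office}.
Office → DeptID applies, adding DeptID
Closure: {Office, DeptID}.

Office, DeptID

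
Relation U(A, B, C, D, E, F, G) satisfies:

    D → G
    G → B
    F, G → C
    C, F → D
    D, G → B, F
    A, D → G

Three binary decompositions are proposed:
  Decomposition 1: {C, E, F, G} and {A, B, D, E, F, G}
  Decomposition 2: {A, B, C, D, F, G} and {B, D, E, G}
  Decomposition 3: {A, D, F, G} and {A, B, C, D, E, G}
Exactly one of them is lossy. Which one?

Decomposition 2

Decomposition 1: common = {E, F, G}, closure = {B, C, D, E, F, G} → lossless.
Decomposition 2: common = {B, D, G}, closure = {B, C, D, F, G} → lossy.
Decomposition 3: common = {A, D, G}, closure = {A, B, C, D, F, G} → lossless.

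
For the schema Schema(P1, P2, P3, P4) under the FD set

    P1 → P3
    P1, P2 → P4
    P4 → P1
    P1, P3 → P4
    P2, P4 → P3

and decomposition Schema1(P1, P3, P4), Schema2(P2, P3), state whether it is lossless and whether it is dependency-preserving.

lossy but dependency-preserving

Lossless test: (P3)⁺ = {P3}, which is a superkey of neither fragment — lossy.
Dependency preservation: P1, P2 → P4; P2, P4 → P3 are not contained in any single fragment, but the restricted closure of each left-hand side across the fragments still reaches the right-hand side; the remaining FDs each lie inside some fragment. All dependencies are preserved.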